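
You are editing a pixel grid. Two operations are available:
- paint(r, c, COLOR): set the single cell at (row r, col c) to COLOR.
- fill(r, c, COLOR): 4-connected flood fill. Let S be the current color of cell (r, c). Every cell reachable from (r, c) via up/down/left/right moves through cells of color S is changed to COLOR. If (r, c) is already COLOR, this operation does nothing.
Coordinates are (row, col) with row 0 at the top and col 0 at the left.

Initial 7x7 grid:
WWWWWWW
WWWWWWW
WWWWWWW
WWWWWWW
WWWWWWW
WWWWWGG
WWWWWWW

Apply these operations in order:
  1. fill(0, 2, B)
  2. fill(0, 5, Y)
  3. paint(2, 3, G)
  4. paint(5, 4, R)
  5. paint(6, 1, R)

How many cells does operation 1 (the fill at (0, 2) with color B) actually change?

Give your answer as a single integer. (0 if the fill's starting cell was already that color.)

After op 1 fill(0,2,B) [47 cells changed]:
BBBBBBB
BBBBBBB
BBBBBBB
BBBBBBB
BBBBBBB
BBBBBGG
BBBBBBB

Answer: 47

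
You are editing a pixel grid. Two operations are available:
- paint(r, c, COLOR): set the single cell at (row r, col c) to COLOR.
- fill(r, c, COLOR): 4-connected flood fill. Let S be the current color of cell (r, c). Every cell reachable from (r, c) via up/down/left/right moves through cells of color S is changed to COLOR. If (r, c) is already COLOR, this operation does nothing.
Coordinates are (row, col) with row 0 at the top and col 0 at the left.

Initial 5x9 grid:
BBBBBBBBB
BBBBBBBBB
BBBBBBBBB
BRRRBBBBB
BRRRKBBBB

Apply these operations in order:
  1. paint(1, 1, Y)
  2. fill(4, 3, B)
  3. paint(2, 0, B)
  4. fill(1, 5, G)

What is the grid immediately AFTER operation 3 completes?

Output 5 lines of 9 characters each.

After op 1 paint(1,1,Y):
BBBBBBBBB
BYBBBBBBB
BBBBBBBBB
BRRRBBBBB
BRRRKBBBB
After op 2 fill(4,3,B) [6 cells changed]:
BBBBBBBBB
BYBBBBBBB
BBBBBBBBB
BBBBBBBBB
BBBBKBBBB
After op 3 paint(2,0,B):
BBBBBBBBB
BYBBBBBBB
BBBBBBBBB
BBBBBBBBB
BBBBKBBBB

Answer: BBBBBBBBB
BYBBBBBBB
BBBBBBBBB
BBBBBBBBB
BBBBKBBBB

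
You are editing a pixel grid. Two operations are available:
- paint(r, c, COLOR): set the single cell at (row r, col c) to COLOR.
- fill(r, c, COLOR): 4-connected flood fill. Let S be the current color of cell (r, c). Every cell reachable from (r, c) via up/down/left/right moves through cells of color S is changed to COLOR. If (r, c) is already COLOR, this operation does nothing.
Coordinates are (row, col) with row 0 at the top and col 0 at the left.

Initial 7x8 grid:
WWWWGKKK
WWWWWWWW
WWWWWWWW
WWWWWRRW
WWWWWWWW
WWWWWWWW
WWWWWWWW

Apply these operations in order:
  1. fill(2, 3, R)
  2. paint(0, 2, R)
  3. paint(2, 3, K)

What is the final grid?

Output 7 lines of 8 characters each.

Answer: RRRRGKKK
RRRRRRRR
RRRKRRRR
RRRRRRRR
RRRRRRRR
RRRRRRRR
RRRRRRRR

Derivation:
After op 1 fill(2,3,R) [50 cells changed]:
RRRRGKKK
RRRRRRRR
RRRRRRRR
RRRRRRRR
RRRRRRRR
RRRRRRRR
RRRRRRRR
After op 2 paint(0,2,R):
RRRRGKKK
RRRRRRRR
RRRRRRRR
RRRRRRRR
RRRRRRRR
RRRRRRRR
RRRRRRRR
After op 3 paint(2,3,K):
RRRRGKKK
RRRRRRRR
RRRKRRRR
RRRRRRRR
RRRRRRRR
RRRRRRRR
RRRRRRRR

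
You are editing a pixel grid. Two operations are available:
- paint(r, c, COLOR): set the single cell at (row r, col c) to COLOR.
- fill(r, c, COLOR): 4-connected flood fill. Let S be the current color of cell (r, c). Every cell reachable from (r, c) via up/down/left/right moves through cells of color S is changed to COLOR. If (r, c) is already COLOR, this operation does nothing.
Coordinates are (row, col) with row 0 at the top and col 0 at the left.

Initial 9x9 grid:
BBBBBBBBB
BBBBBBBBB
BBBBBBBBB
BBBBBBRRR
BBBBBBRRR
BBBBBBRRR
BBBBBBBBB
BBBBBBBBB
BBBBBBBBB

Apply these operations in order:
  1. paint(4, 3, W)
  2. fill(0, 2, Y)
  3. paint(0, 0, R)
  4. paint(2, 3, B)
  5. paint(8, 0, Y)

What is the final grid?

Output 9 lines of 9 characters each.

Answer: RYYYYYYYY
YYYYYYYYY
YYYBYYYYY
YYYYYYRRR
YYYWYYRRR
YYYYYYRRR
YYYYYYYYY
YYYYYYYYY
YYYYYYYYY

Derivation:
After op 1 paint(4,3,W):
BBBBBBBBB
BBBBBBBBB
BBBBBBBBB
BBBBBBRRR
BBBWBBRRR
BBBBBBRRR
BBBBBBBBB
BBBBBBBBB
BBBBBBBBB
After op 2 fill(0,2,Y) [71 cells changed]:
YYYYYYYYY
YYYYYYYYY
YYYYYYYYY
YYYYYYRRR
YYYWYYRRR
YYYYYYRRR
YYYYYYYYY
YYYYYYYYY
YYYYYYYYY
After op 3 paint(0,0,R):
RYYYYYYYY
YYYYYYYYY
YYYYYYYYY
YYYYYYRRR
YYYWYYRRR
YYYYYYRRR
YYYYYYYYY
YYYYYYYYY
YYYYYYYYY
After op 4 paint(2,3,B):
RYYYYYYYY
YYYYYYYYY
YYYBYYYYY
YYYYYYRRR
YYYWYYRRR
YYYYYYRRR
YYYYYYYYY
YYYYYYYYY
YYYYYYYYY
After op 5 paint(8,0,Y):
RYYYYYYYY
YYYYYYYYY
YYYBYYYYY
YYYYYYRRR
YYYWYYRRR
YYYYYYRRR
YYYYYYYYY
YYYYYYYYY
YYYYYYYYY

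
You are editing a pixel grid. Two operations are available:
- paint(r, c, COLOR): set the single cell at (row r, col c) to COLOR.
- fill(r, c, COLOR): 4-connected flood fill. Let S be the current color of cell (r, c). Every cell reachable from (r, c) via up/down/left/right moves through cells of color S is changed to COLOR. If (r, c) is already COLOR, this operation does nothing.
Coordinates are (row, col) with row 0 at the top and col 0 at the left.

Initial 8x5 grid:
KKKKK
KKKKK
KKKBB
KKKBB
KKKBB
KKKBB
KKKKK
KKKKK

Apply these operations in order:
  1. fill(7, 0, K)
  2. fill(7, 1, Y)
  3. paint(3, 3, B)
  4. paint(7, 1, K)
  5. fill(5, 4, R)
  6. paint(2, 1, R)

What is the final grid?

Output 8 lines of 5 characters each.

Answer: YYYYY
YYYYY
YRYRR
YYYRR
YYYRR
YYYRR
YYYYY
YKYYY

Derivation:
After op 1 fill(7,0,K) [0 cells changed]:
KKKKK
KKKKK
KKKBB
KKKBB
KKKBB
KKKBB
KKKKK
KKKKK
After op 2 fill(7,1,Y) [32 cells changed]:
YYYYY
YYYYY
YYYBB
YYYBB
YYYBB
YYYBB
YYYYY
YYYYY
After op 3 paint(3,3,B):
YYYYY
YYYYY
YYYBB
YYYBB
YYYBB
YYYBB
YYYYY
YYYYY
After op 4 paint(7,1,K):
YYYYY
YYYYY
YYYBB
YYYBB
YYYBB
YYYBB
YYYYY
YKYYY
After op 5 fill(5,4,R) [8 cells changed]:
YYYYY
YYYYY
YYYRR
YYYRR
YYYRR
YYYRR
YYYYY
YKYYY
After op 6 paint(2,1,R):
YYYYY
YYYYY
YRYRR
YYYRR
YYYRR
YYYRR
YYYYY
YKYYY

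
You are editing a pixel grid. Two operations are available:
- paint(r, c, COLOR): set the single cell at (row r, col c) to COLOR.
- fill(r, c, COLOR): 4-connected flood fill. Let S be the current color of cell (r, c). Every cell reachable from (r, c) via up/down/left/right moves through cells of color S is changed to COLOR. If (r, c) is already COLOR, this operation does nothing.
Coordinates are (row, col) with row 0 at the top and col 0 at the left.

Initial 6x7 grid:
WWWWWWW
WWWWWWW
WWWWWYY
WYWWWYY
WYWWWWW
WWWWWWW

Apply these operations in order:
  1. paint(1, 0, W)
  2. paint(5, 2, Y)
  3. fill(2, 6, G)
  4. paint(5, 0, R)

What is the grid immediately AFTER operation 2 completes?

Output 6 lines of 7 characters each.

After op 1 paint(1,0,W):
WWWWWWW
WWWWWWW
WWWWWYY
WYWWWYY
WYWWWWW
WWWWWWW
After op 2 paint(5,2,Y):
WWWWWWW
WWWWWWW
WWWWWYY
WYWWWYY
WYWWWWW
WWYWWWW

Answer: WWWWWWW
WWWWWWW
WWWWWYY
WYWWWYY
WYWWWWW
WWYWWWW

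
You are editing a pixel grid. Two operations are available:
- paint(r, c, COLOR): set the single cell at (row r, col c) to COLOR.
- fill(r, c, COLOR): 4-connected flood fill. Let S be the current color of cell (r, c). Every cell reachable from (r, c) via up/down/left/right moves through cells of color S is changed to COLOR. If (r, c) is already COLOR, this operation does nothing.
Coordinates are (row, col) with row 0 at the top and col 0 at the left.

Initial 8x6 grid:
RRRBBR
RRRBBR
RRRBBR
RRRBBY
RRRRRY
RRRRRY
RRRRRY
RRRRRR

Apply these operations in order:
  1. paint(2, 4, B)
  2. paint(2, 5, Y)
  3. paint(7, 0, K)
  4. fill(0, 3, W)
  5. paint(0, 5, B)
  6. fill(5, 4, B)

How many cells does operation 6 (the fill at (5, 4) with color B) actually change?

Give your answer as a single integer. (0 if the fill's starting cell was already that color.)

Answer: 32

Derivation:
After op 1 paint(2,4,B):
RRRBBR
RRRBBR
RRRBBR
RRRBBY
RRRRRY
RRRRRY
RRRRRY
RRRRRR
After op 2 paint(2,5,Y):
RRRBBR
RRRBBR
RRRBBY
RRRBBY
RRRRRY
RRRRRY
RRRRRY
RRRRRR
After op 3 paint(7,0,K):
RRRBBR
RRRBBR
RRRBBY
RRRBBY
RRRRRY
RRRRRY
RRRRRY
KRRRRR
After op 4 fill(0,3,W) [8 cells changed]:
RRRWWR
RRRWWR
RRRWWY
RRRWWY
RRRRRY
RRRRRY
RRRRRY
KRRRRR
After op 5 paint(0,5,B):
RRRWWB
RRRWWR
RRRWWY
RRRWWY
RRRRRY
RRRRRY
RRRRRY
KRRRRR
After op 6 fill(5,4,B) [32 cells changed]:
BBBWWB
BBBWWR
BBBWWY
BBBWWY
BBBBBY
BBBBBY
BBBBBY
KBBBBB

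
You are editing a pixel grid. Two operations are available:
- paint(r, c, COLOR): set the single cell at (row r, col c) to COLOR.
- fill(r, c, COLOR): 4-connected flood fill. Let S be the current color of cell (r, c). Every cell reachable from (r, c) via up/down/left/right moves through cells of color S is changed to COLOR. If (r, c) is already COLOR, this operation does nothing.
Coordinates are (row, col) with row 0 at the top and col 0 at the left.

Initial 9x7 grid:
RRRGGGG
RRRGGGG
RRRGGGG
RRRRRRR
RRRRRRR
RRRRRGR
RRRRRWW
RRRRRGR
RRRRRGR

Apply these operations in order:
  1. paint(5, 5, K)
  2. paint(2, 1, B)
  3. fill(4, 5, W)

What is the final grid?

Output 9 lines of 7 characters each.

After op 1 paint(5,5,K):
RRRGGGG
RRRGGGG
RRRGGGG
RRRRRRR
RRRRRRR
RRRRRKR
RRRRRWW
RRRRRGR
RRRRRGR
After op 2 paint(2,1,B):
RRRGGGG
RRRGGGG
RBRGGGG
RRRRRRR
RRRRRRR
RRRRRKR
RRRRRWW
RRRRRGR
RRRRRGR
After op 3 fill(4,5,W) [43 cells changed]:
WWWGGGG
WWWGGGG
WBWGGGG
WWWWWWW
WWWWWWW
WWWWWKW
WWWWWWW
WWWWWGR
WWWWWGR

Answer: WWWGGGG
WWWGGGG
WBWGGGG
WWWWWWW
WWWWWWW
WWWWWKW
WWWWWWW
WWWWWGR
WWWWWGR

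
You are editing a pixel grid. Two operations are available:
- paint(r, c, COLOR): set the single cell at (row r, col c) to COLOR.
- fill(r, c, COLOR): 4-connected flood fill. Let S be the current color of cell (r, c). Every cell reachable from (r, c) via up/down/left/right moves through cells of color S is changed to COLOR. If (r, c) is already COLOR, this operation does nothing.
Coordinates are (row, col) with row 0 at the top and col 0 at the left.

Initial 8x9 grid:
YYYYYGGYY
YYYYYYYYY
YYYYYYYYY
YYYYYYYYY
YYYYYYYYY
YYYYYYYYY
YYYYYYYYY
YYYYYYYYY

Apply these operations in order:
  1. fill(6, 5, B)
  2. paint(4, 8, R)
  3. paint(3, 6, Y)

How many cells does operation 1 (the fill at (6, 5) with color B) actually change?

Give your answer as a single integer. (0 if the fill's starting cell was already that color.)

Answer: 70

Derivation:
After op 1 fill(6,5,B) [70 cells changed]:
BBBBBGGBB
BBBBBBBBB
BBBBBBBBB
BBBBBBBBB
BBBBBBBBB
BBBBBBBBB
BBBBBBBBB
BBBBBBBBB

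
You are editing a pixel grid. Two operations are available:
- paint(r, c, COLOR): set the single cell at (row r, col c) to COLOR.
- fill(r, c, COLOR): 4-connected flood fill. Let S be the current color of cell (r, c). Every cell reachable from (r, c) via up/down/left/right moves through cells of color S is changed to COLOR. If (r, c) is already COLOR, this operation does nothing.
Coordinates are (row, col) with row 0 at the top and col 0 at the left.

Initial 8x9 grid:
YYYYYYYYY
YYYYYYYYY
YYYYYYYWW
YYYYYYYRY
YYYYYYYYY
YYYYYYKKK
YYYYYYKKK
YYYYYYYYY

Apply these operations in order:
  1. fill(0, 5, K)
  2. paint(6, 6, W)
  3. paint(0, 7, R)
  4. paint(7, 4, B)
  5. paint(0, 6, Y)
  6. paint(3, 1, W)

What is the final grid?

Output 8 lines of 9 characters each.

After op 1 fill(0,5,K) [63 cells changed]:
KKKKKKKKK
KKKKKKKKK
KKKKKKKWW
KKKKKKKRK
KKKKKKKKK
KKKKKKKKK
KKKKKKKKK
KKKKKKKKK
After op 2 paint(6,6,W):
KKKKKKKKK
KKKKKKKKK
KKKKKKKWW
KKKKKKKRK
KKKKKKKKK
KKKKKKKKK
KKKKKKWKK
KKKKKKKKK
After op 3 paint(0,7,R):
KKKKKKKRK
KKKKKKKKK
KKKKKKKWW
KKKKKKKRK
KKKKKKKKK
KKKKKKKKK
KKKKKKWKK
KKKKKKKKK
After op 4 paint(7,4,B):
KKKKKKKRK
KKKKKKKKK
KKKKKKKWW
KKKKKKKRK
KKKKKKKKK
KKKKKKKKK
KKKKKKWKK
KKKKBKKKK
After op 5 paint(0,6,Y):
KKKKKKYRK
KKKKKKKKK
KKKKKKKWW
KKKKKKKRK
KKKKKKKKK
KKKKKKKKK
KKKKKKWKK
KKKKBKKKK
After op 6 paint(3,1,W):
KKKKKKYRK
KKKKKKKKK
KKKKKKKWW
KWKKKKKRK
KKKKKKKKK
KKKKKKKKK
KKKKKKWKK
KKKKBKKKK

Answer: KKKKKKYRK
KKKKKKKKK
KKKKKKKWW
KWKKKKKRK
KKKKKKKKK
KKKKKKKKK
KKKKKKWKK
KKKKBKKKK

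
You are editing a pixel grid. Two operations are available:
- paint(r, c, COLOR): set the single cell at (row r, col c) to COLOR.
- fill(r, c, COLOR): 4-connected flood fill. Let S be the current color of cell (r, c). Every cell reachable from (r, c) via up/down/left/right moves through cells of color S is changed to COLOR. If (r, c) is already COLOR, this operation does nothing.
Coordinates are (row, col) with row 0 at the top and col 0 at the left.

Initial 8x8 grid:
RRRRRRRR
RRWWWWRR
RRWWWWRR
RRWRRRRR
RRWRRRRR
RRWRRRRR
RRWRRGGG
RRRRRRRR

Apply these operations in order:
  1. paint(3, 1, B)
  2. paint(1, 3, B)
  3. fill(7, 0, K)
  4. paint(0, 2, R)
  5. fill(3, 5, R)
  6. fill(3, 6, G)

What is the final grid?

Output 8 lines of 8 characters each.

Answer: GGGGGGGG
GGWBWWGG
GGWWWWGG
GBWGGGGG
GGWGGGGG
GGWGGGGG
GGWGGGGG
GGGGGGGG

Derivation:
After op 1 paint(3,1,B):
RRRRRRRR
RRWWWWRR
RRWWWWRR
RBWRRRRR
RRWRRRRR
RRWRRRRR
RRWRRGGG
RRRRRRRR
After op 2 paint(1,3,B):
RRRRRRRR
RRWBWWRR
RRWWWWRR
RBWRRRRR
RRWRRRRR
RRWRRRRR
RRWRRGGG
RRRRRRRR
After op 3 fill(7,0,K) [48 cells changed]:
KKKKKKKK
KKWBWWKK
KKWWWWKK
KBWKKKKK
KKWKKKKK
KKWKKKKK
KKWKKGGG
KKKKKKKK
After op 4 paint(0,2,R):
KKRKKKKK
KKWBWWKK
KKWWWWKK
KBWKKKKK
KKWKKKKK
KKWKKKKK
KKWKKGGG
KKKKKKKK
After op 5 fill(3,5,R) [47 cells changed]:
RRRRRRRR
RRWBWWRR
RRWWWWRR
RBWRRRRR
RRWRRRRR
RRWRRRRR
RRWRRGGG
RRRRRRRR
After op 6 fill(3,6,G) [48 cells changed]:
GGGGGGGG
GGWBWWGG
GGWWWWGG
GBWGGGGG
GGWGGGGG
GGWGGGGG
GGWGGGGG
GGGGGGGG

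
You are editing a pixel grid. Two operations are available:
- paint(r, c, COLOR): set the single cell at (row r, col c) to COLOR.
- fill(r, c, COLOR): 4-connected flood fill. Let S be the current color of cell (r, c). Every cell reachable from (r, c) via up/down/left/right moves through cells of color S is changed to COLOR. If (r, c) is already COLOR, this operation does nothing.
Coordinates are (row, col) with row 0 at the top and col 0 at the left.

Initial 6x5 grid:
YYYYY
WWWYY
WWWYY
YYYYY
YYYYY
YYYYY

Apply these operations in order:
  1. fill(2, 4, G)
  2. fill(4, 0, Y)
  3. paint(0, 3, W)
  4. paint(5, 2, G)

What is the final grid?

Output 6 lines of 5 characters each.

Answer: YYYWY
WWWYY
WWWYY
YYYYY
YYYYY
YYGYY

Derivation:
After op 1 fill(2,4,G) [24 cells changed]:
GGGGG
WWWGG
WWWGG
GGGGG
GGGGG
GGGGG
After op 2 fill(4,0,Y) [24 cells changed]:
YYYYY
WWWYY
WWWYY
YYYYY
YYYYY
YYYYY
After op 3 paint(0,3,W):
YYYWY
WWWYY
WWWYY
YYYYY
YYYYY
YYYYY
After op 4 paint(5,2,G):
YYYWY
WWWYY
WWWYY
YYYYY
YYYYY
YYGYY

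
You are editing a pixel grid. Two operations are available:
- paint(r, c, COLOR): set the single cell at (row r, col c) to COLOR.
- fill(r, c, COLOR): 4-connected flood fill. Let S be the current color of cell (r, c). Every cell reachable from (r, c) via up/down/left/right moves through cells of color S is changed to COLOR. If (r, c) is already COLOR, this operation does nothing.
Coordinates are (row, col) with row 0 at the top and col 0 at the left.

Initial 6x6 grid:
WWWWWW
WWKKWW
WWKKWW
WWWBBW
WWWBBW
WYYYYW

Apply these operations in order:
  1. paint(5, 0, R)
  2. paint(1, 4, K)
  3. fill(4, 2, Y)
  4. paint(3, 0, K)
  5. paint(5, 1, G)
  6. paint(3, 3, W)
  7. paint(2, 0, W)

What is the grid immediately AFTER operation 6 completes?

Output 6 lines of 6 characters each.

After op 1 paint(5,0,R):
WWWWWW
WWKKWW
WWKKWW
WWWBBW
WWWBBW
RYYYYW
After op 2 paint(1,4,K):
WWWWWW
WWKKKW
WWKKWW
WWWBBW
WWWBBW
RYYYYW
After op 3 fill(4,2,Y) [22 cells changed]:
YYYYYY
YYKKKY
YYKKYY
YYYBBY
YYYBBY
RYYYYY
After op 4 paint(3,0,K):
YYYYYY
YYKKKY
YYKKYY
KYYBBY
YYYBBY
RYYYYY
After op 5 paint(5,1,G):
YYYYYY
YYKKKY
YYKKYY
KYYBBY
YYYBBY
RGYYYY
After op 6 paint(3,3,W):
YYYYYY
YYKKKY
YYKKYY
KYYWBY
YYYBBY
RGYYYY

Answer: YYYYYY
YYKKKY
YYKKYY
KYYWBY
YYYBBY
RGYYYY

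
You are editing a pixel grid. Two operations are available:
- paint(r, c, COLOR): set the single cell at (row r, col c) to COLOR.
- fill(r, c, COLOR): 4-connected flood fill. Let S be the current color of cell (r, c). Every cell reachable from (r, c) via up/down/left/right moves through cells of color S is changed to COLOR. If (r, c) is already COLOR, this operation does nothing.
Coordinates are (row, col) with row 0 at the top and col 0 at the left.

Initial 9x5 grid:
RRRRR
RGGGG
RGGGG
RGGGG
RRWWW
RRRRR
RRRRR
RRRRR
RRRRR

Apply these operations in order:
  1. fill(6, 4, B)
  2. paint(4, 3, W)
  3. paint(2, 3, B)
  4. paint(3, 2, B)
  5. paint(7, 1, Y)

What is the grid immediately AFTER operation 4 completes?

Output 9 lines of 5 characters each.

After op 1 fill(6,4,B) [30 cells changed]:
BBBBB
BGGGG
BGGGG
BGGGG
BBWWW
BBBBB
BBBBB
BBBBB
BBBBB
After op 2 paint(4,3,W):
BBBBB
BGGGG
BGGGG
BGGGG
BBWWW
BBBBB
BBBBB
BBBBB
BBBBB
After op 3 paint(2,3,B):
BBBBB
BGGGG
BGGBG
BGGGG
BBWWW
BBBBB
BBBBB
BBBBB
BBBBB
After op 4 paint(3,2,B):
BBBBB
BGGGG
BGGBG
BGBGG
BBWWW
BBBBB
BBBBB
BBBBB
BBBBB

Answer: BBBBB
BGGGG
BGGBG
BGBGG
BBWWW
BBBBB
BBBBB
BBBBB
BBBBB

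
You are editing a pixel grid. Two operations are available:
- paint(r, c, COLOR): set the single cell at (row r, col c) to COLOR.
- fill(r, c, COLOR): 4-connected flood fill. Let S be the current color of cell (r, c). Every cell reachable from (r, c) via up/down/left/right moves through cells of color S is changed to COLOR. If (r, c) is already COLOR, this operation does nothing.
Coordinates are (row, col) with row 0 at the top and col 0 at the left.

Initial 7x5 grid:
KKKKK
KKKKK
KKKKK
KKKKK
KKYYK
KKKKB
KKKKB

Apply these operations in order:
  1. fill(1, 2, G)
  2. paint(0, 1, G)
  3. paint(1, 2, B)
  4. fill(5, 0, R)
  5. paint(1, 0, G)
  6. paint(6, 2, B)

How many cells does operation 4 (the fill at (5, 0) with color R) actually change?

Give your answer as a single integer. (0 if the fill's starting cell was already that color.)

Answer: 30

Derivation:
After op 1 fill(1,2,G) [31 cells changed]:
GGGGG
GGGGG
GGGGG
GGGGG
GGYYG
GGGGB
GGGGB
After op 2 paint(0,1,G):
GGGGG
GGGGG
GGGGG
GGGGG
GGYYG
GGGGB
GGGGB
After op 3 paint(1,2,B):
GGGGG
GGBGG
GGGGG
GGGGG
GGYYG
GGGGB
GGGGB
After op 4 fill(5,0,R) [30 cells changed]:
RRRRR
RRBRR
RRRRR
RRRRR
RRYYR
RRRRB
RRRRB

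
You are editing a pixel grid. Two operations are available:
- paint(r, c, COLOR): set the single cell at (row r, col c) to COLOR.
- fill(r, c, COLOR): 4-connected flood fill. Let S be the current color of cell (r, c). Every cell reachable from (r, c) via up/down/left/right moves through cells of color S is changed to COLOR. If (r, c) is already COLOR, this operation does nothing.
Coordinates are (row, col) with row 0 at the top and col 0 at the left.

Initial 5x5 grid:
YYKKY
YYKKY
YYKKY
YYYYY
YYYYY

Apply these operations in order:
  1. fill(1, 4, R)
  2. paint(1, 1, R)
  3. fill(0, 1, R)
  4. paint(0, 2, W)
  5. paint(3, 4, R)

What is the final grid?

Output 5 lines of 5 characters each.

Answer: RRWKR
RRKKR
RRKKR
RRRRR
RRRRR

Derivation:
After op 1 fill(1,4,R) [19 cells changed]:
RRKKR
RRKKR
RRKKR
RRRRR
RRRRR
After op 2 paint(1,1,R):
RRKKR
RRKKR
RRKKR
RRRRR
RRRRR
After op 3 fill(0,1,R) [0 cells changed]:
RRKKR
RRKKR
RRKKR
RRRRR
RRRRR
After op 4 paint(0,2,W):
RRWKR
RRKKR
RRKKR
RRRRR
RRRRR
After op 5 paint(3,4,R):
RRWKR
RRKKR
RRKKR
RRRRR
RRRRR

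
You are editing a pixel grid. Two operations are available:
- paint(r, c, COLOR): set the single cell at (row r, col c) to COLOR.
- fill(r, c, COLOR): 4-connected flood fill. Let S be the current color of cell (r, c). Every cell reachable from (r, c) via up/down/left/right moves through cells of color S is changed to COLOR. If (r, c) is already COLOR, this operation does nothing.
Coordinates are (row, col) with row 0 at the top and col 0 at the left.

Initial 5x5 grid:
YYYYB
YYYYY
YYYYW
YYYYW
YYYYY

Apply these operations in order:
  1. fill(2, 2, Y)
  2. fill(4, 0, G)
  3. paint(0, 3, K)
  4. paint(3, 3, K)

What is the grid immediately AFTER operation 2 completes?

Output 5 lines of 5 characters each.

After op 1 fill(2,2,Y) [0 cells changed]:
YYYYB
YYYYY
YYYYW
YYYYW
YYYYY
After op 2 fill(4,0,G) [22 cells changed]:
GGGGB
GGGGG
GGGGW
GGGGW
GGGGG

Answer: GGGGB
GGGGG
GGGGW
GGGGW
GGGGG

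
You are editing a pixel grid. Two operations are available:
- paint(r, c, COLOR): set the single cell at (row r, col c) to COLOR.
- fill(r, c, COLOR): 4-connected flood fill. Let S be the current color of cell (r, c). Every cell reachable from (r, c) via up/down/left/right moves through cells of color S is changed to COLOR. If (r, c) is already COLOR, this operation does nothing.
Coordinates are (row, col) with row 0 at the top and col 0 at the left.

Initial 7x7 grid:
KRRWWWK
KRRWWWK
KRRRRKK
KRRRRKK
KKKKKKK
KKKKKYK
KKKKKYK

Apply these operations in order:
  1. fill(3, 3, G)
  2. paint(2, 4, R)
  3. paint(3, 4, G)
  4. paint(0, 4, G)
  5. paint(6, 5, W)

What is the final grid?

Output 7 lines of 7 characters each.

Answer: KGGWGWK
KGGWWWK
KGGGRKK
KGGGGKK
KKKKKKK
KKKKKYK
KKKKKWK

Derivation:
After op 1 fill(3,3,G) [12 cells changed]:
KGGWWWK
KGGWWWK
KGGGGKK
KGGGGKK
KKKKKKK
KKKKKYK
KKKKKYK
After op 2 paint(2,4,R):
KGGWWWK
KGGWWWK
KGGGRKK
KGGGGKK
KKKKKKK
KKKKKYK
KKKKKYK
After op 3 paint(3,4,G):
KGGWWWK
KGGWWWK
KGGGRKK
KGGGGKK
KKKKKKK
KKKKKYK
KKKKKYK
After op 4 paint(0,4,G):
KGGWGWK
KGGWWWK
KGGGRKK
KGGGGKK
KKKKKKK
KKKKKYK
KKKKKYK
After op 5 paint(6,5,W):
KGGWGWK
KGGWWWK
KGGGRKK
KGGGGKK
KKKKKKK
KKKKKYK
KKKKKWK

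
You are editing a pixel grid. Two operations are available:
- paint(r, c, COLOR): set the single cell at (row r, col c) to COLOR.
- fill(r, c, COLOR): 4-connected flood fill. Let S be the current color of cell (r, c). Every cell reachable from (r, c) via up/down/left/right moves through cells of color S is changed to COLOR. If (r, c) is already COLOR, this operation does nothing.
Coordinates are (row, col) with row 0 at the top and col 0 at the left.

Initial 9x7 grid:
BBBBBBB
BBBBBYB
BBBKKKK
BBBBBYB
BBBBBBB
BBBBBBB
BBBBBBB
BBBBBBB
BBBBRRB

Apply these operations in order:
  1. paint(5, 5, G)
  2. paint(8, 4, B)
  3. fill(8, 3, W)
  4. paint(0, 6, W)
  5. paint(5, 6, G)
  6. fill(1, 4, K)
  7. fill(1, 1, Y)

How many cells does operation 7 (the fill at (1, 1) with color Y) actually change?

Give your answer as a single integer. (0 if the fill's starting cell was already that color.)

Answer: 58

Derivation:
After op 1 paint(5,5,G):
BBBBBBB
BBBBBYB
BBBKKKK
BBBBBYB
BBBBBBB
BBBBBGB
BBBBBBB
BBBBBBB
BBBBRRB
After op 2 paint(8,4,B):
BBBBBBB
BBBBBYB
BBBKKKK
BBBBBYB
BBBBBBB
BBBBBGB
BBBBBBB
BBBBBBB
BBBBBRB
After op 3 fill(8,3,W) [55 cells changed]:
WWWWWWW
WWWWWYW
WWWKKKK
WWWWWYW
WWWWWWW
WWWWWGW
WWWWWWW
WWWWWWW
WWWWWRW
After op 4 paint(0,6,W):
WWWWWWW
WWWWWYW
WWWKKKK
WWWWWYW
WWWWWWW
WWWWWGW
WWWWWWW
WWWWWWW
WWWWWRW
After op 5 paint(5,6,G):
WWWWWWW
WWWWWYW
WWWKKKK
WWWWWYW
WWWWWWW
WWWWWGG
WWWWWWW
WWWWWWW
WWWWWRW
After op 6 fill(1,4,K) [54 cells changed]:
KKKKKKK
KKKKKYK
KKKKKKK
KKKKKYK
KKKKKKK
KKKKKGG
KKKKKKK
KKKKKKK
KKKKKRK
After op 7 fill(1,1,Y) [58 cells changed]:
YYYYYYY
YYYYYYY
YYYYYYY
YYYYYYY
YYYYYYY
YYYYYGG
YYYYYYY
YYYYYYY
YYYYYRY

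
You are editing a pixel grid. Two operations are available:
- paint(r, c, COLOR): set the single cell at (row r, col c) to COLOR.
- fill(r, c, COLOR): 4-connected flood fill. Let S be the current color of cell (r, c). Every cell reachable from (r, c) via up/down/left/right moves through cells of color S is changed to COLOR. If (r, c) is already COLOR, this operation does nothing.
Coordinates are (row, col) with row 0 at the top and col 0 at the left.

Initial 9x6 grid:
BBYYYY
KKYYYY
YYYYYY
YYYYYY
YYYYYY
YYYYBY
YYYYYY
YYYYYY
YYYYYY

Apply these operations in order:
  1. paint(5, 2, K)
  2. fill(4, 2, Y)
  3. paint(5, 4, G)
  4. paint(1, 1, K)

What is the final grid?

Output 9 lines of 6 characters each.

After op 1 paint(5,2,K):
BBYYYY
KKYYYY
YYYYYY
YYYYYY
YYYYYY
YYKYBY
YYYYYY
YYYYYY
YYYYYY
After op 2 fill(4,2,Y) [0 cells changed]:
BBYYYY
KKYYYY
YYYYYY
YYYYYY
YYYYYY
YYKYBY
YYYYYY
YYYYYY
YYYYYY
After op 3 paint(5,4,G):
BBYYYY
KKYYYY
YYYYYY
YYYYYY
YYYYYY
YYKYGY
YYYYYY
YYYYYY
YYYYYY
After op 4 paint(1,1,K):
BBYYYY
KKYYYY
YYYYYY
YYYYYY
YYYYYY
YYKYGY
YYYYYY
YYYYYY
YYYYYY

Answer: BBYYYY
KKYYYY
YYYYYY
YYYYYY
YYYYYY
YYKYGY
YYYYYY
YYYYYY
YYYYYY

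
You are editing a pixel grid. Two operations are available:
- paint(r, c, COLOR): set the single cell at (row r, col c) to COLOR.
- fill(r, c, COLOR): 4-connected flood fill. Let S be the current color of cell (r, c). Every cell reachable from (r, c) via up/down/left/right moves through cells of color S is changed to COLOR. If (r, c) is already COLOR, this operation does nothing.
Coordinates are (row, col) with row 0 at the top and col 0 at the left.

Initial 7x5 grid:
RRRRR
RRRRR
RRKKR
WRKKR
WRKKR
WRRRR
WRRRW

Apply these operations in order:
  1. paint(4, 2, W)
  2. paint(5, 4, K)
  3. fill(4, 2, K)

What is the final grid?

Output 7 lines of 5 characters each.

Answer: RRRRR
RRRRR
RRKKR
WRKKR
WRKKR
WRRRK
WRRRW

Derivation:
After op 1 paint(4,2,W):
RRRRR
RRRRR
RRKKR
WRKKR
WRWKR
WRRRR
WRRRW
After op 2 paint(5,4,K):
RRRRR
RRRRR
RRKKR
WRKKR
WRWKR
WRRRK
WRRRW
After op 3 fill(4,2,K) [1 cells changed]:
RRRRR
RRRRR
RRKKR
WRKKR
WRKKR
WRRRK
WRRRW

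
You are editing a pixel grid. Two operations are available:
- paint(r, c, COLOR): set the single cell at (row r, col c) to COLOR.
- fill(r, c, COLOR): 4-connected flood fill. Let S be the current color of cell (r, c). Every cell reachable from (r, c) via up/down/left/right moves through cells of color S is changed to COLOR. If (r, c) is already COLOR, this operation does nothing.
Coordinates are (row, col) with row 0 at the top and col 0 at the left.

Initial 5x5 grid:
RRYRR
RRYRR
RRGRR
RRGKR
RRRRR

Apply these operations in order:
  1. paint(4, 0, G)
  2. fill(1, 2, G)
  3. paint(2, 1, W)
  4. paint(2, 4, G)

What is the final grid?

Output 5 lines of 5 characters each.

Answer: RRGRR
RRGRR
RWGRG
RRGKR
GRRRR

Derivation:
After op 1 paint(4,0,G):
RRYRR
RRYRR
RRGRR
RRGKR
GRRRR
After op 2 fill(1,2,G) [2 cells changed]:
RRGRR
RRGRR
RRGRR
RRGKR
GRRRR
After op 3 paint(2,1,W):
RRGRR
RRGRR
RWGRR
RRGKR
GRRRR
After op 4 paint(2,4,G):
RRGRR
RRGRR
RWGRG
RRGKR
GRRRR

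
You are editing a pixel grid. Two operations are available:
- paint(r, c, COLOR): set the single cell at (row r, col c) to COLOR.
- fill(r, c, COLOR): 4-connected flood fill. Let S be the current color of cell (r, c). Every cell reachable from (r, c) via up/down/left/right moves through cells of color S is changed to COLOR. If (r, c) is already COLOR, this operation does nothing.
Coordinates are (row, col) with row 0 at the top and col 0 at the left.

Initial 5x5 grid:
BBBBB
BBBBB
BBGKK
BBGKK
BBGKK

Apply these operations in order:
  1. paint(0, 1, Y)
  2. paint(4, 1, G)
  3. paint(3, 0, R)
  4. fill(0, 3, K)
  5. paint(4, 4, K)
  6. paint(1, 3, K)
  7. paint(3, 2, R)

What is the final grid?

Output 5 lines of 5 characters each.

Answer: KYKKK
KKKKK
KKGKK
RKRKK
BGGKK

Derivation:
After op 1 paint(0,1,Y):
BYBBB
BBBBB
BBGKK
BBGKK
BBGKK
After op 2 paint(4,1,G):
BYBBB
BBBBB
BBGKK
BBGKK
BGGKK
After op 3 paint(3,0,R):
BYBBB
BBBBB
BBGKK
RBGKK
BGGKK
After op 4 fill(0,3,K) [12 cells changed]:
KYKKK
KKKKK
KKGKK
RKGKK
BGGKK
After op 5 paint(4,4,K):
KYKKK
KKKKK
KKGKK
RKGKK
BGGKK
After op 6 paint(1,3,K):
KYKKK
KKKKK
KKGKK
RKGKK
BGGKK
After op 7 paint(3,2,R):
KYKKK
KKKKK
KKGKK
RKRKK
BGGKK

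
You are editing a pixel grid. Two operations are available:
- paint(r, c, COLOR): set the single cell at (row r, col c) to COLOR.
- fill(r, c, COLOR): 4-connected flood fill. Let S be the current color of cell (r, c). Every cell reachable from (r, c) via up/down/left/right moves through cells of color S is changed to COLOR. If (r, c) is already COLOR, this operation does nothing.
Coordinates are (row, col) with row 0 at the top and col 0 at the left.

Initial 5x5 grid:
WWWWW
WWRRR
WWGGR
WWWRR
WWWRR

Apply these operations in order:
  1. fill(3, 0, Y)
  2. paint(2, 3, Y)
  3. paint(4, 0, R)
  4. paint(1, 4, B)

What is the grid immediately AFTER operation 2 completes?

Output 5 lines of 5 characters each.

After op 1 fill(3,0,Y) [15 cells changed]:
YYYYY
YYRRR
YYGGR
YYYRR
YYYRR
After op 2 paint(2,3,Y):
YYYYY
YYRRR
YYGYR
YYYRR
YYYRR

Answer: YYYYY
YYRRR
YYGYR
YYYRR
YYYRR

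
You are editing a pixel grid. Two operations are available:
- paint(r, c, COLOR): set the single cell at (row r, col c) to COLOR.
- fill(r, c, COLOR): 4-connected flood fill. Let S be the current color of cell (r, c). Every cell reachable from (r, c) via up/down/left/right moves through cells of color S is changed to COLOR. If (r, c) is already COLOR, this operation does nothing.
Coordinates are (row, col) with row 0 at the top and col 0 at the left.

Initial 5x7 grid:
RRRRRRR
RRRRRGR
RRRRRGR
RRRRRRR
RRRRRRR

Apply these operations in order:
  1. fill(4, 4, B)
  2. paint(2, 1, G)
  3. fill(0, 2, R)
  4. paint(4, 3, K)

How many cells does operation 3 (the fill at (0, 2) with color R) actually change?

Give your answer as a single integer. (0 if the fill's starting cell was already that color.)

Answer: 32

Derivation:
After op 1 fill(4,4,B) [33 cells changed]:
BBBBBBB
BBBBBGB
BBBBBGB
BBBBBBB
BBBBBBB
After op 2 paint(2,1,G):
BBBBBBB
BBBBBGB
BGBBBGB
BBBBBBB
BBBBBBB
After op 3 fill(0,2,R) [32 cells changed]:
RRRRRRR
RRRRRGR
RGRRRGR
RRRRRRR
RRRRRRR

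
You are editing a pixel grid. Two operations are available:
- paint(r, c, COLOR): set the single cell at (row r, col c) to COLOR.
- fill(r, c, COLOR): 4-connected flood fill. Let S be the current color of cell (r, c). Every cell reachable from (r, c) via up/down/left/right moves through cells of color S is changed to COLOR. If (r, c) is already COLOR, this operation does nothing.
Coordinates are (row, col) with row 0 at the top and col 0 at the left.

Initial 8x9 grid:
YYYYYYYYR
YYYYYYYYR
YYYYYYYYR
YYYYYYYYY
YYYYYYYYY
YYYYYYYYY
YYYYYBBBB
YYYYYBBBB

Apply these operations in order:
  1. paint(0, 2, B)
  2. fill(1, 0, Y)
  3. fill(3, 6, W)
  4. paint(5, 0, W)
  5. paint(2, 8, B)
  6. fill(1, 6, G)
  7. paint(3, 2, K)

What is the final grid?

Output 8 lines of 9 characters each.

After op 1 paint(0,2,B):
YYBYYYYYR
YYYYYYYYR
YYYYYYYYR
YYYYYYYYY
YYYYYYYYY
YYYYYYYYY
YYYYYBBBB
YYYYYBBBB
After op 2 fill(1,0,Y) [0 cells changed]:
YYBYYYYYR
YYYYYYYYR
YYYYYYYYR
YYYYYYYYY
YYYYYYYYY
YYYYYYYYY
YYYYYBBBB
YYYYYBBBB
After op 3 fill(3,6,W) [60 cells changed]:
WWBWWWWWR
WWWWWWWWR
WWWWWWWWR
WWWWWWWWW
WWWWWWWWW
WWWWWWWWW
WWWWWBBBB
WWWWWBBBB
After op 4 paint(5,0,W):
WWBWWWWWR
WWWWWWWWR
WWWWWWWWR
WWWWWWWWW
WWWWWWWWW
WWWWWWWWW
WWWWWBBBB
WWWWWBBBB
After op 5 paint(2,8,B):
WWBWWWWWR
WWWWWWWWR
WWWWWWWWB
WWWWWWWWW
WWWWWWWWW
WWWWWWWWW
WWWWWBBBB
WWWWWBBBB
After op 6 fill(1,6,G) [60 cells changed]:
GGBGGGGGR
GGGGGGGGR
GGGGGGGGB
GGGGGGGGG
GGGGGGGGG
GGGGGGGGG
GGGGGBBBB
GGGGGBBBB
After op 7 paint(3,2,K):
GGBGGGGGR
GGGGGGGGR
GGGGGGGGB
GGKGGGGGG
GGGGGGGGG
GGGGGGGGG
GGGGGBBBB
GGGGGBBBB

Answer: GGBGGGGGR
GGGGGGGGR
GGGGGGGGB
GGKGGGGGG
GGGGGGGGG
GGGGGGGGG
GGGGGBBBB
GGGGGBBBB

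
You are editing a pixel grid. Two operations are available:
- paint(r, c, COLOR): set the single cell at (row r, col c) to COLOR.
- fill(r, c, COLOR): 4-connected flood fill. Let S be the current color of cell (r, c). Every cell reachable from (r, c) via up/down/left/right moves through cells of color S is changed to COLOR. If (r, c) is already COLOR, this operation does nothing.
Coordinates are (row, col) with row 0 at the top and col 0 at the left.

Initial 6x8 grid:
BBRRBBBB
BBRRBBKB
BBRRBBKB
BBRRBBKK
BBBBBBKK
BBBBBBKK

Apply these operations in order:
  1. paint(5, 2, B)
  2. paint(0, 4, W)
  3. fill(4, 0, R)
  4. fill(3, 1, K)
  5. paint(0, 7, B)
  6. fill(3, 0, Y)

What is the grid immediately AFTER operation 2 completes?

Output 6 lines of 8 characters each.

Answer: BBRRWBBB
BBRRBBKB
BBRRBBKB
BBRRBBKK
BBBBBBKK
BBBBBBKK

Derivation:
After op 1 paint(5,2,B):
BBRRBBBB
BBRRBBKB
BBRRBBKB
BBRRBBKK
BBBBBBKK
BBBBBBKK
After op 2 paint(0,4,W):
BBRRWBBB
BBRRBBKB
BBRRBBKB
BBRRBBKK
BBBBBBKK
BBBBBBKK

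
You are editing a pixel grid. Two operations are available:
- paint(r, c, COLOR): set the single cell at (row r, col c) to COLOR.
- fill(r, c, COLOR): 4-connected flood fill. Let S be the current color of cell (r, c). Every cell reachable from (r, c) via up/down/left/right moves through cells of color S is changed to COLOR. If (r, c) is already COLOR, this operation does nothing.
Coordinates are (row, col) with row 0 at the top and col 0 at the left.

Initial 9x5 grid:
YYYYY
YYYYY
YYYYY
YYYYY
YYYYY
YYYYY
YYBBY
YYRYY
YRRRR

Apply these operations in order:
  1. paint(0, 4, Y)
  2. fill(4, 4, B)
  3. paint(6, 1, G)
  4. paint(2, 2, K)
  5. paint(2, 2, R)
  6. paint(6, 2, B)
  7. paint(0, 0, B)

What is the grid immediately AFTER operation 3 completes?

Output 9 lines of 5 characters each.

After op 1 paint(0,4,Y):
YYYYY
YYYYY
YYYYY
YYYYY
YYYYY
YYYYY
YYBBY
YYRYY
YRRRR
After op 2 fill(4,4,B) [38 cells changed]:
BBBBB
BBBBB
BBBBB
BBBBB
BBBBB
BBBBB
BBBBB
BBRBB
BRRRR
After op 3 paint(6,1,G):
BBBBB
BBBBB
BBBBB
BBBBB
BBBBB
BBBBB
BGBBB
BBRBB
BRRRR

Answer: BBBBB
BBBBB
BBBBB
BBBBB
BBBBB
BBBBB
BGBBB
BBRBB
BRRRR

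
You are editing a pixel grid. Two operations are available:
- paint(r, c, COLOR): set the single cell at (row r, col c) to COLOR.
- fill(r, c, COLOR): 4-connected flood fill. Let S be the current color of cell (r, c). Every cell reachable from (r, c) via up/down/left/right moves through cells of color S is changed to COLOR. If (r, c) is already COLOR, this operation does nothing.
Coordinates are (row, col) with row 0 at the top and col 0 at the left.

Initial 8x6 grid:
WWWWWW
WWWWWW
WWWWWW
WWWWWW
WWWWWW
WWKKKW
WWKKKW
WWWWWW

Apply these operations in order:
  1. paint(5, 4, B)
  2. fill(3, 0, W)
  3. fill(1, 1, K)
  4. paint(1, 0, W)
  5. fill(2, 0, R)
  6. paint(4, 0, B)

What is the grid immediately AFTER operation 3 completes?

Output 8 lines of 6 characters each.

After op 1 paint(5,4,B):
WWWWWW
WWWWWW
WWWWWW
WWWWWW
WWWWWW
WWKKBW
WWKKKW
WWWWWW
After op 2 fill(3,0,W) [0 cells changed]:
WWWWWW
WWWWWW
WWWWWW
WWWWWW
WWWWWW
WWKKBW
WWKKKW
WWWWWW
After op 3 fill(1,1,K) [42 cells changed]:
KKKKKK
KKKKKK
KKKKKK
KKKKKK
KKKKKK
KKKKBK
KKKKKK
KKKKKK

Answer: KKKKKK
KKKKKK
KKKKKK
KKKKKK
KKKKKK
KKKKBK
KKKKKK
KKKKKK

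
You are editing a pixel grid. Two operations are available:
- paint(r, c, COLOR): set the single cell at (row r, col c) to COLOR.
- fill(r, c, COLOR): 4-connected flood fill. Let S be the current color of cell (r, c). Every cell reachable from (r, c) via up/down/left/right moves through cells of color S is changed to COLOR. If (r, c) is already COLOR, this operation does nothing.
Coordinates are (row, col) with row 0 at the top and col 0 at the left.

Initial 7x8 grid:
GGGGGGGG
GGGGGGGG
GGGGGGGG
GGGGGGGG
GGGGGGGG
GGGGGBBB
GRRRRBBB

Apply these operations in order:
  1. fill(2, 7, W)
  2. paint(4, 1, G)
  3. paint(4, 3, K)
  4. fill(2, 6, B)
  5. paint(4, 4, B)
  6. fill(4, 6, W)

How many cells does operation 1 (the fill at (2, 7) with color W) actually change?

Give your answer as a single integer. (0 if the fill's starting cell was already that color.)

Answer: 46

Derivation:
After op 1 fill(2,7,W) [46 cells changed]:
WWWWWWWW
WWWWWWWW
WWWWWWWW
WWWWWWWW
WWWWWWWW
WWWWWBBB
WRRRRBBB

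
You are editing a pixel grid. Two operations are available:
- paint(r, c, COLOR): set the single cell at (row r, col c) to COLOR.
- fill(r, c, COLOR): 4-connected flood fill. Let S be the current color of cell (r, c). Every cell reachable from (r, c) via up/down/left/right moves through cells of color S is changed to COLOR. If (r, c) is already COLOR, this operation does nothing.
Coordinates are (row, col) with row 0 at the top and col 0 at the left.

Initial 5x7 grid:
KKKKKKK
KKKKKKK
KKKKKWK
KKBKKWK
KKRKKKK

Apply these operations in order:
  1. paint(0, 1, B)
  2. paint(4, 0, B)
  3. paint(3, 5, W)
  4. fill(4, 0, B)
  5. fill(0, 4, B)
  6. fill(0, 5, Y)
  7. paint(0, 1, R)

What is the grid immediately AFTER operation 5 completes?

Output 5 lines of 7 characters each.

After op 1 paint(0,1,B):
KBKKKKK
KKKKKKK
KKKKKWK
KKBKKWK
KKRKKKK
After op 2 paint(4,0,B):
KBKKKKK
KKKKKKK
KKKKKWK
KKBKKWK
BKRKKKK
After op 3 paint(3,5,W):
KBKKKKK
KKKKKKK
KKKKKWK
KKBKKWK
BKRKKKK
After op 4 fill(4,0,B) [0 cells changed]:
KBKKKKK
KKKKKKK
KKKKKWK
KKBKKWK
BKRKKKK
After op 5 fill(0,4,B) [29 cells changed]:
BBBBBBB
BBBBBBB
BBBBBWB
BBBBBWB
BBRBBBB

Answer: BBBBBBB
BBBBBBB
BBBBBWB
BBBBBWB
BBRBBBB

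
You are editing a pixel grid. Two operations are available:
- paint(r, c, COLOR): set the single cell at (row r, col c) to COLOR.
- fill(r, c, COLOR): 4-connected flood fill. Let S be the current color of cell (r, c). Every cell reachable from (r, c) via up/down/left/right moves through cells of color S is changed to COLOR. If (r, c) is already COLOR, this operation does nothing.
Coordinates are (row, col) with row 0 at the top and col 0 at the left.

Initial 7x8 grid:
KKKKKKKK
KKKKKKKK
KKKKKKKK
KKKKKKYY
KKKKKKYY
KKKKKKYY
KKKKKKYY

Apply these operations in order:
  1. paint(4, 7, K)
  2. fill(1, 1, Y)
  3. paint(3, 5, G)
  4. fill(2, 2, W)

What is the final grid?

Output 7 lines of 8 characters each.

After op 1 paint(4,7,K):
KKKKKKKK
KKKKKKKK
KKKKKKKK
KKKKKKYY
KKKKKKYK
KKKKKKYY
KKKKKKYY
After op 2 fill(1,1,Y) [48 cells changed]:
YYYYYYYY
YYYYYYYY
YYYYYYYY
YYYYYYYY
YYYYYYYK
YYYYYYYY
YYYYYYYY
After op 3 paint(3,5,G):
YYYYYYYY
YYYYYYYY
YYYYYYYY
YYYYYGYY
YYYYYYYK
YYYYYYYY
YYYYYYYY
After op 4 fill(2,2,W) [54 cells changed]:
WWWWWWWW
WWWWWWWW
WWWWWWWW
WWWWWGWW
WWWWWWWK
WWWWWWWW
WWWWWWWW

Answer: WWWWWWWW
WWWWWWWW
WWWWWWWW
WWWWWGWW
WWWWWWWK
WWWWWWWW
WWWWWWWW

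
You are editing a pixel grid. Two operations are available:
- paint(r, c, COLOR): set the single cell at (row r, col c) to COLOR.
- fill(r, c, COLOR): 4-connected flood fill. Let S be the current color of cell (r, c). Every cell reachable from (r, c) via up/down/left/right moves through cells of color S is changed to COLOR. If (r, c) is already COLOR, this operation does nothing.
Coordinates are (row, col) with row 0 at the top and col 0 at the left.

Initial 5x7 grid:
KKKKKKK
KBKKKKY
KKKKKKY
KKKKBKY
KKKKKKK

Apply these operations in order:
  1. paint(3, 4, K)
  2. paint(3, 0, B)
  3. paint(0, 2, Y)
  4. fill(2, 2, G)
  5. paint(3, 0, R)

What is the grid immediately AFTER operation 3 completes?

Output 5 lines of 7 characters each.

Answer: KKYKKKK
KBKKKKY
KKKKKKY
BKKKKKY
KKKKKKK

Derivation:
After op 1 paint(3,4,K):
KKKKKKK
KBKKKKY
KKKKKKY
KKKKKKY
KKKKKKK
After op 2 paint(3,0,B):
KKKKKKK
KBKKKKY
KKKKKKY
BKKKKKY
KKKKKKK
After op 3 paint(0,2,Y):
KKYKKKK
KBKKKKY
KKKKKKY
BKKKKKY
KKKKKKK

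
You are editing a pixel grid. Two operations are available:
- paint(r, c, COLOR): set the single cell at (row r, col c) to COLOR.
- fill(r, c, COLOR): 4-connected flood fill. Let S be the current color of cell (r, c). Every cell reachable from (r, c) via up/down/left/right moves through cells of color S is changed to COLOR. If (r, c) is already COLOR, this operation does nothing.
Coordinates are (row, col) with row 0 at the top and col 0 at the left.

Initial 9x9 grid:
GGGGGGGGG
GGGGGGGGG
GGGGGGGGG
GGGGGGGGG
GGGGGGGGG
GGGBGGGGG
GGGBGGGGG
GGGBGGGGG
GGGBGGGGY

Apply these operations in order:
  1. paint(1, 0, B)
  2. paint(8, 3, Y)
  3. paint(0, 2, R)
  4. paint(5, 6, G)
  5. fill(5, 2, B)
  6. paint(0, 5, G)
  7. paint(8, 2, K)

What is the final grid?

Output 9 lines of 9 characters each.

After op 1 paint(1,0,B):
GGGGGGGGG
BGGGGGGGG
GGGGGGGGG
GGGGGGGGG
GGGGGGGGG
GGGBGGGGG
GGGBGGGGG
GGGBGGGGG
GGGBGGGGY
After op 2 paint(8,3,Y):
GGGGGGGGG
BGGGGGGGG
GGGGGGGGG
GGGGGGGGG
GGGGGGGGG
GGGBGGGGG
GGGBGGGGG
GGGBGGGGG
GGGYGGGGY
After op 3 paint(0,2,R):
GGRGGGGGG
BGGGGGGGG
GGGGGGGGG
GGGGGGGGG
GGGGGGGGG
GGGBGGGGG
GGGBGGGGG
GGGBGGGGG
GGGYGGGGY
After op 4 paint(5,6,G):
GGRGGGGGG
BGGGGGGGG
GGGGGGGGG
GGGGGGGGG
GGGGGGGGG
GGGBGGGGG
GGGBGGGGG
GGGBGGGGG
GGGYGGGGY
After op 5 fill(5,2,B) [74 cells changed]:
BBRBBBBBB
BBBBBBBBB
BBBBBBBBB
BBBBBBBBB
BBBBBBBBB
BBBBBBBBB
BBBBBBBBB
BBBBBBBBB
BBBYBBBBY
After op 6 paint(0,5,G):
BBRBBGBBB
BBBBBBBBB
BBBBBBBBB
BBBBBBBBB
BBBBBBBBB
BBBBBBBBB
BBBBBBBBB
BBBBBBBBB
BBBYBBBBY
After op 7 paint(8,2,K):
BBRBBGBBB
BBBBBBBBB
BBBBBBBBB
BBBBBBBBB
BBBBBBBBB
BBBBBBBBB
BBBBBBBBB
BBBBBBBBB
BBKYBBBBY

Answer: BBRBBGBBB
BBBBBBBBB
BBBBBBBBB
BBBBBBBBB
BBBBBBBBB
BBBBBBBBB
BBBBBBBBB
BBBBBBBBB
BBKYBBBBY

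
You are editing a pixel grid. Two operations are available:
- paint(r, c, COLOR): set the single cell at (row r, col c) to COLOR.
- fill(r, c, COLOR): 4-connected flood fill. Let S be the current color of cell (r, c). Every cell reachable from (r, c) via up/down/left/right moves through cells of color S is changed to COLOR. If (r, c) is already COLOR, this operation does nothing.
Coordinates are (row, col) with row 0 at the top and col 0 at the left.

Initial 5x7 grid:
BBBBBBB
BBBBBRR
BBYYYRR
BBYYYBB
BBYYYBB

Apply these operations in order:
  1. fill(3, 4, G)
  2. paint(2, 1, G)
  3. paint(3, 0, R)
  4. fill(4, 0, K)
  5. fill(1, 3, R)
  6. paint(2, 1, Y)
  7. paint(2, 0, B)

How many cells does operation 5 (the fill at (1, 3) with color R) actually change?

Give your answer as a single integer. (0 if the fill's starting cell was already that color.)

After op 1 fill(3,4,G) [9 cells changed]:
BBBBBBB
BBBBBRR
BBGGGRR
BBGGGBB
BBGGGBB
After op 2 paint(2,1,G):
BBBBBBB
BBBBBRR
BGGGGRR
BBGGGBB
BBGGGBB
After op 3 paint(3,0,R):
BBBBBBB
BBBBBRR
BGGGGRR
RBGGGBB
BBGGGBB
After op 4 fill(4,0,K) [3 cells changed]:
BBBBBBB
BBBBBRR
BGGGGRR
RKGGGBB
KKGGGBB
After op 5 fill(1,3,R) [13 cells changed]:
RRRRRRR
RRRRRRR
RGGGGRR
RKGGGBB
KKGGGBB

Answer: 13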